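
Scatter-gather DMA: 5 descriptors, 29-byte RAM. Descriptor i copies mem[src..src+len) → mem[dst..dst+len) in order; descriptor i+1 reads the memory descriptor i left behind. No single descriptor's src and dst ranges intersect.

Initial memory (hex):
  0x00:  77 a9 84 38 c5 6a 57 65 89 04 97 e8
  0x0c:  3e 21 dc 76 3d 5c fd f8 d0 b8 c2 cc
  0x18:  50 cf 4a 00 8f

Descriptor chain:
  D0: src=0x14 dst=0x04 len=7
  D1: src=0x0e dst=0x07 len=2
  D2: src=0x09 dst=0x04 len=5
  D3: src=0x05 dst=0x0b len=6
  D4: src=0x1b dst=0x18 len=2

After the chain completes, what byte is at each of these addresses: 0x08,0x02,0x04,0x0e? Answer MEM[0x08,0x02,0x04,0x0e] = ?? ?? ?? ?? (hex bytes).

MEM[0x08,0x02,0x04,0x0e] = 21 84 cf 21

[0] 0x14->0x04 len=7 : d0 b8 c2 cc 50 cf 4a
[1] 0x0e->0x07 len=2 : dc 76
[2] 0x09->0x04 len=5 : cf 4a e8 3e 21
[3] 0x05->0x0b len=6 : 4a e8 3e 21 cf 4a
[4] 0x1b->0x18 len=2 : 00 8f
query mem[0x08]=0x21, mem[0x02]=0x84, mem[0x04]=0xcf, mem[0x0e]=0x21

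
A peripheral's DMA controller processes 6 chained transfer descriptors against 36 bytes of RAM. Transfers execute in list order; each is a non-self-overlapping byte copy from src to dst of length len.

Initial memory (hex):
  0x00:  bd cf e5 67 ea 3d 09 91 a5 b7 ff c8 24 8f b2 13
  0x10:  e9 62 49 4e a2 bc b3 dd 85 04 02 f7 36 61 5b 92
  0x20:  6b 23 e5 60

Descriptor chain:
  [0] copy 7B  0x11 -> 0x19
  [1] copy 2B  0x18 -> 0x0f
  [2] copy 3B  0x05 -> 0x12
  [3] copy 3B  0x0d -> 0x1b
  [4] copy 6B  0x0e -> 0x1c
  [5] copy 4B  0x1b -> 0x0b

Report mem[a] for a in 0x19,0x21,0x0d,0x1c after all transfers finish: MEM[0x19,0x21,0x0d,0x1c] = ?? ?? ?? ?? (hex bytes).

MEM[0x19,0x21,0x0d,0x1c] = 62 09 85 b2

#0 dst[0x19+7] := {0x62,0x49,0x4e,0xa2,0xbc,0xb3,0xdd}
#1 dst[0x0f+2] := {0x85,0x62}
#2 dst[0x12+3] := {0x3d,0x09,0x91}
#3 dst[0x1b+3] := {0x8f,0xb2,0x85}
#4 dst[0x1c+6] := {0xb2,0x85,0x62,0x62,0x3d,0x09}
#5 dst[0x0b+4] := {0x8f,0xb2,0x85,0x62}
query mem[0x19]=0x62, mem[0x21]=0x09, mem[0x0d]=0x85, mem[0x1c]=0xb2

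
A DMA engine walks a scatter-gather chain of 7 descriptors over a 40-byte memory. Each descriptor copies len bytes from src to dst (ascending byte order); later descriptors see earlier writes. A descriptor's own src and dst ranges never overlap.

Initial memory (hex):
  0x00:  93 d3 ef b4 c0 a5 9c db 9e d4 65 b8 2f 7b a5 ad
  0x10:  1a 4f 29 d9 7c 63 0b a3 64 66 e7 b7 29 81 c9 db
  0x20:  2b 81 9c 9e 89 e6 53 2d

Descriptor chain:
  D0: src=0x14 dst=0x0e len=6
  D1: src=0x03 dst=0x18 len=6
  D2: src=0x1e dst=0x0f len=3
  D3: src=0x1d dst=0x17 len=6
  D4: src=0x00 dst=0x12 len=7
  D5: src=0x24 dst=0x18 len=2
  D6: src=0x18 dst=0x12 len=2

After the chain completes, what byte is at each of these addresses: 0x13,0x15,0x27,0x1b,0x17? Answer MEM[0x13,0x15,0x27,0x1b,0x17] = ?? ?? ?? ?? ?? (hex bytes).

MEM[0x13,0x15,0x27,0x1b,0x17] = e6 b4 2d 81 a5

#0 dst[0x0e+6] := {0x7c,0x63,0x0b,0xa3,0x64,0x66}
#1 dst[0x18+6] := {0xb4,0xc0,0xa5,0x9c,0xdb,0x9e}
#2 dst[0x0f+3] := {0xc9,0xdb,0x2b}
#3 dst[0x17+6] := {0x9e,0xc9,0xdb,0x2b,0x81,0x9c}
#4 dst[0x12+7] := {0x93,0xd3,0xef,0xb4,0xc0,0xa5,0x9c}
#5 dst[0x18+2] := {0x89,0xe6}
#6 dst[0x12+2] := {0x89,0xe6}
query mem[0x13]=0xe6, mem[0x15]=0xb4, mem[0x27]=0x2d, mem[0x1b]=0x81, mem[0x17]=0xa5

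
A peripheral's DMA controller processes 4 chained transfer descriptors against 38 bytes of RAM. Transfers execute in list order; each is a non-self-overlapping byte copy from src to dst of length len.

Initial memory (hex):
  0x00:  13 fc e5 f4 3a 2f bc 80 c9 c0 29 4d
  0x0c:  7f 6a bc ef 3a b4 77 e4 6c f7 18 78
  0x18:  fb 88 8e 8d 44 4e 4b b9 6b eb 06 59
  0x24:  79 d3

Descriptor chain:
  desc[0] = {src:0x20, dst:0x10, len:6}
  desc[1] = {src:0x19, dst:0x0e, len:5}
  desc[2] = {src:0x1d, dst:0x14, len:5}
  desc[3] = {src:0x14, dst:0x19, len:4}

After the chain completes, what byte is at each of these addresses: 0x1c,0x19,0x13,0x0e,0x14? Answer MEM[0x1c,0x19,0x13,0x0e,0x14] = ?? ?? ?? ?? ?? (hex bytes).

  after D0: wrote 6B at 0x10 = 6beb065979d3
  after D1: wrote 5B at 0x0e = 888e8d444e
  after D2: wrote 5B at 0x14 = 4e4bb96beb
  after D3: wrote 4B at 0x19 = 4e4bb96b
query mem[0x1c]=0x6b, mem[0x19]=0x4e, mem[0x13]=0x59, mem[0x0e]=0x88, mem[0x14]=0x4e

MEM[0x1c,0x19,0x13,0x0e,0x14] = 6b 4e 59 88 4e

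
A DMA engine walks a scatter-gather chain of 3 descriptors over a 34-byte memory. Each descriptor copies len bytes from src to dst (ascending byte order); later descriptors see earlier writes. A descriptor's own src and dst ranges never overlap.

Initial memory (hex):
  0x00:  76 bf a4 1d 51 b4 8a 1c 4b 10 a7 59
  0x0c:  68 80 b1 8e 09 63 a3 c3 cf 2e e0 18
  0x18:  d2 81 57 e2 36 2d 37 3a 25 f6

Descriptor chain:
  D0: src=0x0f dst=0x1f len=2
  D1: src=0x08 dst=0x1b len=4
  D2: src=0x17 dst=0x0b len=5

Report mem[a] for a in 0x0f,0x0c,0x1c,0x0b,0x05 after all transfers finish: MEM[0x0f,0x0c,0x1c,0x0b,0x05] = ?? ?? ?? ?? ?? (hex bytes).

#0 dst[0x1f+2] := {0x8e,0x09}
#1 dst[0x1b+4] := {0x4b,0x10,0xa7,0x59}
#2 dst[0x0b+5] := {0x18,0xd2,0x81,0x57,0x4b}
query mem[0x0f]=0x4b, mem[0x0c]=0xd2, mem[0x1c]=0x10, mem[0x0b]=0x18, mem[0x05]=0xb4

MEM[0x0f,0x0c,0x1c,0x0b,0x05] = 4b d2 10 18 b4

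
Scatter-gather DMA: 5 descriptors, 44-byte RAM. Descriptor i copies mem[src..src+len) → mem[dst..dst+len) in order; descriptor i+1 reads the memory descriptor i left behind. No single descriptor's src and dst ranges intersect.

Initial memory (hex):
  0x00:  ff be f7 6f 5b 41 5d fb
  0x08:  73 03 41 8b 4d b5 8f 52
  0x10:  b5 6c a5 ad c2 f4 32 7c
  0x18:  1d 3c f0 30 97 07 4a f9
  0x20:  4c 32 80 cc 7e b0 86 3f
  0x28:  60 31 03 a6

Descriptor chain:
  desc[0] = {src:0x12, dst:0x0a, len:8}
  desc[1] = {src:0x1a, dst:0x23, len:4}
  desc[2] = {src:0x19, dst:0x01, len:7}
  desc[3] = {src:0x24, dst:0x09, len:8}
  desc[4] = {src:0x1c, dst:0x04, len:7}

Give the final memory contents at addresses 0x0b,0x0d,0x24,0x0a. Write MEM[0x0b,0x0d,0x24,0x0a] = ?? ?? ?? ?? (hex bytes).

MEM[0x0b,0x0d,0x24,0x0a] = 07 60 30 80

D0: mem[0x0a..0x11] <- [a5 ad c2 f4 32 7c 1d 3c]
D1: mem[0x23..0x26] <- [f0 30 97 07]
D2: mem[0x01..0x07] <- [3c f0 30 97 07 4a f9]
D3: mem[0x09..0x10] <- [30 97 07 3f 60 31 03 a6]
D4: mem[0x04..0x0a] <- [97 07 4a f9 4c 32 80]
query mem[0x0b]=0x07, mem[0x0d]=0x60, mem[0x24]=0x30, mem[0x0a]=0x80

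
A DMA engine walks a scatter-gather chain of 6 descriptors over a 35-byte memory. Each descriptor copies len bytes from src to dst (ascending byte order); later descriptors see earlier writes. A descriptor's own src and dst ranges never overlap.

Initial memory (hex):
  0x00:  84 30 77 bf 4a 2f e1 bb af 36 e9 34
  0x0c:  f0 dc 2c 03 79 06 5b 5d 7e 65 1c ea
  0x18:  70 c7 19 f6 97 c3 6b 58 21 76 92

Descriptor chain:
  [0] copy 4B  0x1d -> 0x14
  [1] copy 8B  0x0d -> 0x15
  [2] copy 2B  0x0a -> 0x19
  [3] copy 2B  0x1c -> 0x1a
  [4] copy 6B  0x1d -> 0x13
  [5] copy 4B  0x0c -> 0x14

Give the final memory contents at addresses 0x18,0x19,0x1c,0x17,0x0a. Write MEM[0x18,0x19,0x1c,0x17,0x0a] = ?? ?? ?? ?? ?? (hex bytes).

#0 dst[0x14+4] := {0xc3,0x6b,0x58,0x21}
#1 dst[0x15+8] := {0xdc,0x2c,0x03,0x79,0x06,0x5b,0x5d,0xc3}
#2 dst[0x19+2] := {0xe9,0x34}
#3 dst[0x1a+2] := {0xc3,0xc3}
#4 dst[0x13+6] := {0xc3,0x6b,0x58,0x21,0x76,0x92}
#5 dst[0x14+4] := {0xf0,0xdc,0x2c,0x03}
query mem[0x18]=0x92, mem[0x19]=0xe9, mem[0x1c]=0xc3, mem[0x17]=0x03, mem[0x0a]=0xe9

MEM[0x18,0x19,0x1c,0x17,0x0a] = 92 e9 c3 03 e9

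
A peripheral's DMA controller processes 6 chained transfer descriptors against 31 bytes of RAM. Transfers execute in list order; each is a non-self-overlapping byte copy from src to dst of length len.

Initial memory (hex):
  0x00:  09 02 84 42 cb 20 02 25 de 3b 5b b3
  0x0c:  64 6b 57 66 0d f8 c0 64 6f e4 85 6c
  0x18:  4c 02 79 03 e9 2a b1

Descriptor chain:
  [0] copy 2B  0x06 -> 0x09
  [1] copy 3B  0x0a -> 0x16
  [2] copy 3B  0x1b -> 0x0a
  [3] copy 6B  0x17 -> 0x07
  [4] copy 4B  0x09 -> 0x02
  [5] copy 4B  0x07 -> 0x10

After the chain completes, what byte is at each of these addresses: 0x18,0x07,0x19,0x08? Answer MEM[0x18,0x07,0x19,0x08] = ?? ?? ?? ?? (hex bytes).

MEM[0x18,0x07,0x19,0x08] = 64 b3 02 64

  after D0: wrote 2B at 0x09 = 0225
  after D1: wrote 3B at 0x16 = 25b364
  after D2: wrote 3B at 0x0a = 03e92a
  after D3: wrote 6B at 0x07 = b364027903e9
  after D4: wrote 4B at 0x02 = 027903e9
  after D5: wrote 4B at 0x10 = b3640279
query mem[0x18]=0x64, mem[0x07]=0xb3, mem[0x19]=0x02, mem[0x08]=0x64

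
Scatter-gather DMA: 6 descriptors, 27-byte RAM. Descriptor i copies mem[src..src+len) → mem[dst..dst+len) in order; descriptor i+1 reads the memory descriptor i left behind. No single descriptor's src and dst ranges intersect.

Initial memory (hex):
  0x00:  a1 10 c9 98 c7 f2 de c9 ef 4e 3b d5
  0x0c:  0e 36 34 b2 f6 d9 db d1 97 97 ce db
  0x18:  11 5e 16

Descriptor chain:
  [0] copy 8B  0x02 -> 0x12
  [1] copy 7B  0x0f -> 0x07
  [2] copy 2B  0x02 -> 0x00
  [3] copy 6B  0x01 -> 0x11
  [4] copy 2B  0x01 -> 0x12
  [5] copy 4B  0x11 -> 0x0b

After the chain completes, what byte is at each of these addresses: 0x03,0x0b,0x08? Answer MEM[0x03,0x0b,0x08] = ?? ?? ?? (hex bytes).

  after D0: wrote 8B at 0x12 = c998c7f2dec9ef4e
  after D1: wrote 7B at 0x07 = b2f6d9c998c7f2
  after D2: wrote 2B at 0x00 = c998
  after D3: wrote 6B at 0x11 = 98c998c7f2de
  after D4: wrote 2B at 0x12 = 98c9
  after D5: wrote 4B at 0x0b = 9898c9c7
query mem[0x03]=0x98, mem[0x0b]=0x98, mem[0x08]=0xf6

MEM[0x03,0x0b,0x08] = 98 98 f6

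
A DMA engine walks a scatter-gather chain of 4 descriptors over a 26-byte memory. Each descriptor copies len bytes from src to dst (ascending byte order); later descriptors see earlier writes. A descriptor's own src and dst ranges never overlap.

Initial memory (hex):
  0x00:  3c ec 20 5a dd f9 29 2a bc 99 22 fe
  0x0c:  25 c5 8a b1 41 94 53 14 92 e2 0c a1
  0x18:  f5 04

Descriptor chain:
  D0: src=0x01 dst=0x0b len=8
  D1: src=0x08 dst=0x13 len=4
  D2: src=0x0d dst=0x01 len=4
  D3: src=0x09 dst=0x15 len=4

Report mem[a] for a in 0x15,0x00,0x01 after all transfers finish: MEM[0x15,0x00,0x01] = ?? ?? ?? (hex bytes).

  after D0: wrote 8B at 0x0b = ec205addf9292abc
  after D1: wrote 4B at 0x13 = bc9922ec
  after D2: wrote 4B at 0x01 = 5addf929
  after D3: wrote 4B at 0x15 = 9922ec20
query mem[0x15]=0x99, mem[0x00]=0x3c, mem[0x01]=0x5a

MEM[0x15,0x00,0x01] = 99 3c 5a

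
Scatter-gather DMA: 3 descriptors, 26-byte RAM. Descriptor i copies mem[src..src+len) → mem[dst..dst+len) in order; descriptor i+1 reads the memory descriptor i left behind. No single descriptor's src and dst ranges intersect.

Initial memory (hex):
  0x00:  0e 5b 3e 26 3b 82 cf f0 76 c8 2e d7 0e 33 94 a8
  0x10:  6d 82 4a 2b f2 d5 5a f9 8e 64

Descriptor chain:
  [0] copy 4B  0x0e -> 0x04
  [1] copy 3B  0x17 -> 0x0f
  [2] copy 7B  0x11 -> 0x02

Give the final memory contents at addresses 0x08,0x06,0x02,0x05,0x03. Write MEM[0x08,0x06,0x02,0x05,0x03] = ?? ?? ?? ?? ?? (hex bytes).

#0 dst[0x04+4] := {0x94,0xa8,0x6d,0x82}
#1 dst[0x0f+3] := {0xf9,0x8e,0x64}
#2 dst[0x02+7] := {0x64,0x4a,0x2b,0xf2,0xd5,0x5a,0xf9}
query mem[0x08]=0xf9, mem[0x06]=0xd5, mem[0x02]=0x64, mem[0x05]=0xf2, mem[0x03]=0x4a

MEM[0x08,0x06,0x02,0x05,0x03] = f9 d5 64 f2 4a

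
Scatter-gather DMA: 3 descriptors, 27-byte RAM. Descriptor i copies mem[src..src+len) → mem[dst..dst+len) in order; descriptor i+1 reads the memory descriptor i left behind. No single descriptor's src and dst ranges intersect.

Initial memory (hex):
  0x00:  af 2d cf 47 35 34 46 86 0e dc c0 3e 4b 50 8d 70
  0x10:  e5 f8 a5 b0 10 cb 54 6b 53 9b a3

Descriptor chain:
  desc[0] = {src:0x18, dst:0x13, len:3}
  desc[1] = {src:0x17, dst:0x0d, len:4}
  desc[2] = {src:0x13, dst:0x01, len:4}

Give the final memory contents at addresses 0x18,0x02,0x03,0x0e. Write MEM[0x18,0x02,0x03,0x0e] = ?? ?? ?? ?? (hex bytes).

#0 dst[0x13+3] := {0x53,0x9b,0xa3}
#1 dst[0x0d+4] := {0x6b,0x53,0x9b,0xa3}
#2 dst[0x01+4] := {0x53,0x9b,0xa3,0x54}
query mem[0x18]=0x53, mem[0x02]=0x9b, mem[0x03]=0xa3, mem[0x0e]=0x53

MEM[0x18,0x02,0x03,0x0e] = 53 9b a3 53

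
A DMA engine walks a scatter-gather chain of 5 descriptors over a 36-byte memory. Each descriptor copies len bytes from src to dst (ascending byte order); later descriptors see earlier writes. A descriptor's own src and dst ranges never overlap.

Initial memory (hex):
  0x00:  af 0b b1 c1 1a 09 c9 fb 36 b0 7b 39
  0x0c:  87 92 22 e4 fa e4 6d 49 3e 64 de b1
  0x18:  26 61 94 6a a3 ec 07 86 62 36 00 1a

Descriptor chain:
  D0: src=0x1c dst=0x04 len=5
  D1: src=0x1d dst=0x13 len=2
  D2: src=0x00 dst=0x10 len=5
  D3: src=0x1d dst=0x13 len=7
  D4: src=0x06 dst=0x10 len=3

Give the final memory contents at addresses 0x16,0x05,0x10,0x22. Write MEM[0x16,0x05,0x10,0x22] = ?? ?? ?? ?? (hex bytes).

#0 dst[0x04+5] := {0xa3,0xec,0x07,0x86,0x62}
#1 dst[0x13+2] := {0xec,0x07}
#2 dst[0x10+5] := {0xaf,0x0b,0xb1,0xc1,0xa3}
#3 dst[0x13+7] := {0xec,0x07,0x86,0x62,0x36,0x00,0x1a}
#4 dst[0x10+3] := {0x07,0x86,0x62}
query mem[0x16]=0x62, mem[0x05]=0xec, mem[0x10]=0x07, mem[0x22]=0x00

MEM[0x16,0x05,0x10,0x22] = 62 ec 07 00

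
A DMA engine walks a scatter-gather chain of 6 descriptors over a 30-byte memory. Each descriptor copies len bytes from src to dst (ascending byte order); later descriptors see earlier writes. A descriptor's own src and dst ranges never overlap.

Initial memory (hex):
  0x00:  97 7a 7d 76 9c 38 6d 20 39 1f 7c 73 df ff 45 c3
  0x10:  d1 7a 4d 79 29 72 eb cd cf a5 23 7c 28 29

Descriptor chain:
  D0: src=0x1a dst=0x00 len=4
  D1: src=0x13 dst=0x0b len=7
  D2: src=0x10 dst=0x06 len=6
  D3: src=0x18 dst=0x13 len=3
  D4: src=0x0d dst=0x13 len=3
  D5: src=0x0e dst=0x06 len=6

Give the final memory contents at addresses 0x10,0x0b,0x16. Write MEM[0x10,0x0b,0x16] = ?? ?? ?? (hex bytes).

[0] 0x1a->0x00 len=4 : 23 7c 28 29
[1] 0x13->0x0b len=7 : 79 29 72 eb cd cf a5
[2] 0x10->0x06 len=6 : cf a5 4d 79 29 72
[3] 0x18->0x13 len=3 : cf a5 23
[4] 0x0d->0x13 len=3 : 72 eb cd
[5] 0x0e->0x06 len=6 : eb cd cf a5 4d 72
query mem[0x10]=0xcf, mem[0x0b]=0x72, mem[0x16]=0xeb

MEM[0x10,0x0b,0x16] = cf 72 eb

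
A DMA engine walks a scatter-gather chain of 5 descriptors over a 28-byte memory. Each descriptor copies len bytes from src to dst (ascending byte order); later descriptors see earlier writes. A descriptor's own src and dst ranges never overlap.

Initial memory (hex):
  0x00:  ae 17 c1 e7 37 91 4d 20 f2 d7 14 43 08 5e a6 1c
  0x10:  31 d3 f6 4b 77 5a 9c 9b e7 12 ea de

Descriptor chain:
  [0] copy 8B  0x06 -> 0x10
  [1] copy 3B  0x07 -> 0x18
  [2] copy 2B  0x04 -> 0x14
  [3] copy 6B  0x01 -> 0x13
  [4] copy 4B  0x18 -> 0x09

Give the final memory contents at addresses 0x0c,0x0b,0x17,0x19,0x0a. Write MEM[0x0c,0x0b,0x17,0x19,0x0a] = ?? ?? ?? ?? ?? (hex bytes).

MEM[0x0c,0x0b,0x17,0x19,0x0a] = de d7 91 f2 f2

[0] 0x06->0x10 len=8 : 4d 20 f2 d7 14 43 08 5e
[1] 0x07->0x18 len=3 : 20 f2 d7
[2] 0x04->0x14 len=2 : 37 91
[3] 0x01->0x13 len=6 : 17 c1 e7 37 91 4d
[4] 0x18->0x09 len=4 : 4d f2 d7 de
query mem[0x0c]=0xde, mem[0x0b]=0xd7, mem[0x17]=0x91, mem[0x19]=0xf2, mem[0x0a]=0xf2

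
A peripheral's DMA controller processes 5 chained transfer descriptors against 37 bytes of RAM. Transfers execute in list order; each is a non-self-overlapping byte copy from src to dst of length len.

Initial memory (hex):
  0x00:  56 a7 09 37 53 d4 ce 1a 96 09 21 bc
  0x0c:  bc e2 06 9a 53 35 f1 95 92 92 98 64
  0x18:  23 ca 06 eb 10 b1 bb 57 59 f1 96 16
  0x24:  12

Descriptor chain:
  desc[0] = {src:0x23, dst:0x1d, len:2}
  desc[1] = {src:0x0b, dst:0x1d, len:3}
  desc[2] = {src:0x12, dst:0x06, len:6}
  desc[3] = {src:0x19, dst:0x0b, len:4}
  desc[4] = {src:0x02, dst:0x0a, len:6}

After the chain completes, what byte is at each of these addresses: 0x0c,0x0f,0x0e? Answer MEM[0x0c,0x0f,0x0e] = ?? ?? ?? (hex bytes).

MEM[0x0c,0x0f,0x0e] = 53 95 f1

  after D0: wrote 2B at 0x1d = 1612
  after D1: wrote 3B at 0x1d = bcbce2
  after D2: wrote 6B at 0x06 = f19592929864
  after D3: wrote 4B at 0x0b = ca06eb10
  after D4: wrote 6B at 0x0a = 093753d4f195
query mem[0x0c]=0x53, mem[0x0f]=0x95, mem[0x0e]=0xf1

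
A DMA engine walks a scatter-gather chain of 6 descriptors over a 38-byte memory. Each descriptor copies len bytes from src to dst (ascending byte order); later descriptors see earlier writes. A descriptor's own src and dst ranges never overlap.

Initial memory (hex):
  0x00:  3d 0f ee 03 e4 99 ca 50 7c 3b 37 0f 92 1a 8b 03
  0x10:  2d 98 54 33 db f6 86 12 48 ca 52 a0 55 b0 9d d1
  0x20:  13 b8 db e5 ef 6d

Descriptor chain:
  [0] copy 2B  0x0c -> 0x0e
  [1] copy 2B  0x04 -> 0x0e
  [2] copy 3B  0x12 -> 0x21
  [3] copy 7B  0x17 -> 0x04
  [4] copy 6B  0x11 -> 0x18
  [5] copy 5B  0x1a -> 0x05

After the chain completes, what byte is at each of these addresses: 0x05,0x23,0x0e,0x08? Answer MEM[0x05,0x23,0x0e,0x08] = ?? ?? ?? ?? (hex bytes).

MEM[0x05,0x23,0x0e,0x08] = 33 db e4 86

  after D0: wrote 2B at 0x0e = 921a
  after D1: wrote 2B at 0x0e = e499
  after D2: wrote 3B at 0x21 = 5433db
  after D3: wrote 7B at 0x04 = 1248ca52a055b0
  after D4: wrote 6B at 0x18 = 985433dbf686
  after D5: wrote 5B at 0x05 = 33dbf6869d
query mem[0x05]=0x33, mem[0x23]=0xdb, mem[0x0e]=0xe4, mem[0x08]=0x86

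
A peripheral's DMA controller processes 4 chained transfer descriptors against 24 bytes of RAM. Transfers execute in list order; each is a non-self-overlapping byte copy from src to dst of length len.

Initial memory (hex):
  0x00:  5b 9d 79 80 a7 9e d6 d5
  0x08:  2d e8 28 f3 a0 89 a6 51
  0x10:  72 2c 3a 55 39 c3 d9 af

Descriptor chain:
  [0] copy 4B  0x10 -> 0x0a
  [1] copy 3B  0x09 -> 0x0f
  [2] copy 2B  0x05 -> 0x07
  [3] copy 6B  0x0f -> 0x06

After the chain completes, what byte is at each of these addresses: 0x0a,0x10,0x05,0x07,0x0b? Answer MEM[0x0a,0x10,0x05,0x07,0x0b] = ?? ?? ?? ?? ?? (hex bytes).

MEM[0x0a,0x10,0x05,0x07,0x0b] = 55 72 9e 72 39

D0: mem[0x0a..0x0d] <- [72 2c 3a 55]
D1: mem[0x0f..0x11] <- [e8 72 2c]
D2: mem[0x07..0x08] <- [9e d6]
D3: mem[0x06..0x0b] <- [e8 72 2c 3a 55 39]
query mem[0x0a]=0x55, mem[0x10]=0x72, mem[0x05]=0x9e, mem[0x07]=0x72, mem[0x0b]=0x39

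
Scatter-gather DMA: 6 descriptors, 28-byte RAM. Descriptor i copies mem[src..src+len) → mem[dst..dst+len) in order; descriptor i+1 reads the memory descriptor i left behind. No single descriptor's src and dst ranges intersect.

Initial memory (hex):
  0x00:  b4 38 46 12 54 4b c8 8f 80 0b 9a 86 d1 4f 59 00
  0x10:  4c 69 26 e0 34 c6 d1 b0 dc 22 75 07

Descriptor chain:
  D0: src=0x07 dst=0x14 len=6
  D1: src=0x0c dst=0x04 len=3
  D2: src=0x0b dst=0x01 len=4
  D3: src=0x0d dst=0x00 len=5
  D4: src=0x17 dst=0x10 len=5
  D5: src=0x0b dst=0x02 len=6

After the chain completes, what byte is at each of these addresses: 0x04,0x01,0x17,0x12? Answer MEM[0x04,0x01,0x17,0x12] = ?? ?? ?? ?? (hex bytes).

D0: mem[0x14..0x19] <- [8f 80 0b 9a 86 d1]
D1: mem[0x04..0x06] <- [d1 4f 59]
D2: mem[0x01..0x04] <- [86 d1 4f 59]
D3: mem[0x00..0x04] <- [4f 59 00 4c 69]
D4: mem[0x10..0x14] <- [9a 86 d1 75 07]
D5: mem[0x02..0x07] <- [86 d1 4f 59 00 9a]
query mem[0x04]=0x4f, mem[0x01]=0x59, mem[0x17]=0x9a, mem[0x12]=0xd1

MEM[0x04,0x01,0x17,0x12] = 4f 59 9a d1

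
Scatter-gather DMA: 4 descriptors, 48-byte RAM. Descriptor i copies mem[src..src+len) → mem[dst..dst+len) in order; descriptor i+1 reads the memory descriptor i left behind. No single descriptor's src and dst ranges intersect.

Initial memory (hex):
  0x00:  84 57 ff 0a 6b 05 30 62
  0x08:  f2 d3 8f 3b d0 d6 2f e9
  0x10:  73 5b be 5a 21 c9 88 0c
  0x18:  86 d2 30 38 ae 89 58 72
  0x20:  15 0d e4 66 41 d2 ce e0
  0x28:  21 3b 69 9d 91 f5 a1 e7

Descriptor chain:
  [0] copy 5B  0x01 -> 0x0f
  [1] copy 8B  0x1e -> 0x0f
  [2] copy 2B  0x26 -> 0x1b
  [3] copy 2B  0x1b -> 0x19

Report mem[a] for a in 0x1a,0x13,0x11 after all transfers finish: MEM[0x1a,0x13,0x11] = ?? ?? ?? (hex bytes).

MEM[0x1a,0x13,0x11] = e0 e4 15

#0 dst[0x0f+5] := {0x57,0xff,0x0a,0x6b,0x05}
#1 dst[0x0f+8] := {0x58,0x72,0x15,0x0d,0xe4,0x66,0x41,0xd2}
#2 dst[0x1b+2] := {0xce,0xe0}
#3 dst[0x19+2] := {0xce,0xe0}
query mem[0x1a]=0xe0, mem[0x13]=0xe4, mem[0x11]=0x15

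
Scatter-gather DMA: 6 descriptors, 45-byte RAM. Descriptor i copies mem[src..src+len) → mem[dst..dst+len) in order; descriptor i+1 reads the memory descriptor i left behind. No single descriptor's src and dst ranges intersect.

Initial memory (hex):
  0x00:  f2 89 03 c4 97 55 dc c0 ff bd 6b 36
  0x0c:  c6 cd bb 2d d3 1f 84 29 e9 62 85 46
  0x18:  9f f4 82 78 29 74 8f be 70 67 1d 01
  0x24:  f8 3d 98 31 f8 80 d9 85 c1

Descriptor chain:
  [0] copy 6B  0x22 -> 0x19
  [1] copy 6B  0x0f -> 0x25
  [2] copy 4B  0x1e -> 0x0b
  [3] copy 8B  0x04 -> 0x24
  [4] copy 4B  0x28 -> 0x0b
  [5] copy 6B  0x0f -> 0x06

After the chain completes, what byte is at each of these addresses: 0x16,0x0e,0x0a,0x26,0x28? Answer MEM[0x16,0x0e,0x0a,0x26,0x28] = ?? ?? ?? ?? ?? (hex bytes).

D0: mem[0x19..0x1e] <- [1d 01 f8 3d 98 31]
D1: mem[0x25..0x2a] <- [2d d3 1f 84 29 e9]
D2: mem[0x0b..0x0e] <- [31 be 70 67]
D3: mem[0x24..0x2b] <- [97 55 dc c0 ff bd 6b 31]
D4: mem[0x0b..0x0e] <- [ff bd 6b 31]
D5: mem[0x06..0x0b] <- [2d d3 1f 84 29 e9]
query mem[0x16]=0x85, mem[0x0e]=0x31, mem[0x0a]=0x29, mem[0x26]=0xdc, mem[0x28]=0xff

MEM[0x16,0x0e,0x0a,0x26,0x28] = 85 31 29 dc ff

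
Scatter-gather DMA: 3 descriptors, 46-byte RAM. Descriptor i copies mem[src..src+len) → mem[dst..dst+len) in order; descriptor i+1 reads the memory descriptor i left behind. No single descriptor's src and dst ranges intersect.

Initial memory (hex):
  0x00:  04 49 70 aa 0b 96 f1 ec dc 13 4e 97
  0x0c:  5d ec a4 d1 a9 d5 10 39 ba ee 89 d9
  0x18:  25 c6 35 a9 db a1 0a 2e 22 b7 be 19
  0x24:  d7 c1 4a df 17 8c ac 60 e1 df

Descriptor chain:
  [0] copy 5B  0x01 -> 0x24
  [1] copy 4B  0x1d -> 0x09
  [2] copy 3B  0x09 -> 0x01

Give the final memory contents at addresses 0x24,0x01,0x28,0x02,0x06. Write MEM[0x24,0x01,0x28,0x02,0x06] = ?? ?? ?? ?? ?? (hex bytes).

[0] 0x01->0x24 len=5 : 49 70 aa 0b 96
[1] 0x1d->0x09 len=4 : a1 0a 2e 22
[2] 0x09->0x01 len=3 : a1 0a 2e
query mem[0x24]=0x49, mem[0x01]=0xa1, mem[0x28]=0x96, mem[0x02]=0x0a, mem[0x06]=0xf1

MEM[0x24,0x01,0x28,0x02,0x06] = 49 a1 96 0a f1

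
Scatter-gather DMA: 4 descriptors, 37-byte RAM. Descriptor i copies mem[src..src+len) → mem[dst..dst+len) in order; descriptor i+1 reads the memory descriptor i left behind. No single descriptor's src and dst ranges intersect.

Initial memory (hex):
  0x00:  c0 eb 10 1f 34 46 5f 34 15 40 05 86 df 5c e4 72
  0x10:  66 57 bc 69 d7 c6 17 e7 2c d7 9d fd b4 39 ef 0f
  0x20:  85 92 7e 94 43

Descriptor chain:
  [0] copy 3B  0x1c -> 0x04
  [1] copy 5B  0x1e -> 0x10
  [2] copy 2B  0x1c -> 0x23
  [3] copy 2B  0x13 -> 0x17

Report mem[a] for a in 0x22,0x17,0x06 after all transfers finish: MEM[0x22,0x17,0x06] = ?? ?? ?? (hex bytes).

  after D0: wrote 3B at 0x04 = b439ef
  after D1: wrote 5B at 0x10 = ef0f85927e
  after D2: wrote 2B at 0x23 = b439
  after D3: wrote 2B at 0x17 = 927e
query mem[0x22]=0x7e, mem[0x17]=0x92, mem[0x06]=0xef

MEM[0x22,0x17,0x06] = 7e 92 ef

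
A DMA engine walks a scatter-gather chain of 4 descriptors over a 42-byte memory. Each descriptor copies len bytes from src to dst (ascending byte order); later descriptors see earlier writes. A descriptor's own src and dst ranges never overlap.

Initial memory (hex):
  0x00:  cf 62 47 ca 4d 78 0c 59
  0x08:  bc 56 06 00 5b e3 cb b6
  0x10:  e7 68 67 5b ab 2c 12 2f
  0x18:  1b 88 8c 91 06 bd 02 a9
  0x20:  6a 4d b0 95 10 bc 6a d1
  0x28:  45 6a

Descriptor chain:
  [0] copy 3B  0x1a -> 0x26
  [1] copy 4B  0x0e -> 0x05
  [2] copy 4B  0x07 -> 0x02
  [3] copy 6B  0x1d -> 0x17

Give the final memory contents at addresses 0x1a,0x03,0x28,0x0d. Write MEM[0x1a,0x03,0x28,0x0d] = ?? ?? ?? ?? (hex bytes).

MEM[0x1a,0x03,0x28,0x0d] = 6a 68 06 e3

  after D0: wrote 3B at 0x26 = 8c9106
  after D1: wrote 4B at 0x05 = cbb6e768
  after D2: wrote 4B at 0x02 = e7685606
  after D3: wrote 6B at 0x17 = bd02a96a4db0
query mem[0x1a]=0x6a, mem[0x03]=0x68, mem[0x28]=0x06, mem[0x0d]=0xe3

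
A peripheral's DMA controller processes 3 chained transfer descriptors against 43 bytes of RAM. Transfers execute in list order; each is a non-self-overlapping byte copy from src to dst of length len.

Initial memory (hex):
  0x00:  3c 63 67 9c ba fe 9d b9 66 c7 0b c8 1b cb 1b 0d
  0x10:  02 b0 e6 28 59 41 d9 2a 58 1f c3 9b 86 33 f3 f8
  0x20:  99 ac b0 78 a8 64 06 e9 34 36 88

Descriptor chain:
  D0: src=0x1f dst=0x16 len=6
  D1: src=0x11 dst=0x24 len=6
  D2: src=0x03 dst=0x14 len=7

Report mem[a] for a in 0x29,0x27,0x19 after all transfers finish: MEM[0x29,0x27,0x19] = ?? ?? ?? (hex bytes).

MEM[0x29,0x27,0x19] = f8 59 66

#0 dst[0x16+6] := {0xf8,0x99,0xac,0xb0,0x78,0xa8}
#1 dst[0x24+6] := {0xb0,0xe6,0x28,0x59,0x41,0xf8}
#2 dst[0x14+7] := {0x9c,0xba,0xfe,0x9d,0xb9,0x66,0xc7}
query mem[0x29]=0xf8, mem[0x27]=0x59, mem[0x19]=0x66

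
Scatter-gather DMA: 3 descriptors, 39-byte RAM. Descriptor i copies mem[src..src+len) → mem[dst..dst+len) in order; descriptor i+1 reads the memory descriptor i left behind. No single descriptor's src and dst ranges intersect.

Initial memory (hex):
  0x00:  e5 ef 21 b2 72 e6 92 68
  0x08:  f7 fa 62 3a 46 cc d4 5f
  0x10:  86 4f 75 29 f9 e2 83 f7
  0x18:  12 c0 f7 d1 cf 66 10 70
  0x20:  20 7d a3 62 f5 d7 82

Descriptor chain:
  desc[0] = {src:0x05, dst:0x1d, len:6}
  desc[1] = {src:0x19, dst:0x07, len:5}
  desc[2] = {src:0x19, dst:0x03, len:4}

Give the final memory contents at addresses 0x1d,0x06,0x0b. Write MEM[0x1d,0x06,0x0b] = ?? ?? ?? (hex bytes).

D0: mem[0x1d..0x22] <- [e6 92 68 f7 fa 62]
D1: mem[0x07..0x0b] <- [c0 f7 d1 cf e6]
D2: mem[0x03..0x06] <- [c0 f7 d1 cf]
query mem[0x1d]=0xe6, mem[0x06]=0xcf, mem[0x0b]=0xe6

MEM[0x1d,0x06,0x0b] = e6 cf e6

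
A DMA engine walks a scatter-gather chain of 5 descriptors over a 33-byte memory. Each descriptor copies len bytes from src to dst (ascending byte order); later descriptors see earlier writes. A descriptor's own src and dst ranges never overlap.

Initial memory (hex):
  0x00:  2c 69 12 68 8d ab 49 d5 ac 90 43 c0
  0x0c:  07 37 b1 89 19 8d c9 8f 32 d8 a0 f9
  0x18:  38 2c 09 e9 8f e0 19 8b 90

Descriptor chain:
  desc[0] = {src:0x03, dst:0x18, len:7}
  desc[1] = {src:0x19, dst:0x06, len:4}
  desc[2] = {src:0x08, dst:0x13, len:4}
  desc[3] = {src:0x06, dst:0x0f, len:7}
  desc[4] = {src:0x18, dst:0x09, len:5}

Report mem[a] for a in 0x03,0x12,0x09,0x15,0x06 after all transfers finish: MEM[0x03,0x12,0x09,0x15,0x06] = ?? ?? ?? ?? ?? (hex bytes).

#0 dst[0x18+7] := {0x68,0x8d,0xab,0x49,0xd5,0xac,0x90}
#1 dst[0x06+4] := {0x8d,0xab,0x49,0xd5}
#2 dst[0x13+4] := {0x49,0xd5,0x43,0xc0}
#3 dst[0x0f+7] := {0x8d,0xab,0x49,0xd5,0x43,0xc0,0x07}
#4 dst[0x09+5] := {0x68,0x8d,0xab,0x49,0xd5}
query mem[0x03]=0x68, mem[0x12]=0xd5, mem[0x09]=0x68, mem[0x15]=0x07, mem[0x06]=0x8d

MEM[0x03,0x12,0x09,0x15,0x06] = 68 d5 68 07 8d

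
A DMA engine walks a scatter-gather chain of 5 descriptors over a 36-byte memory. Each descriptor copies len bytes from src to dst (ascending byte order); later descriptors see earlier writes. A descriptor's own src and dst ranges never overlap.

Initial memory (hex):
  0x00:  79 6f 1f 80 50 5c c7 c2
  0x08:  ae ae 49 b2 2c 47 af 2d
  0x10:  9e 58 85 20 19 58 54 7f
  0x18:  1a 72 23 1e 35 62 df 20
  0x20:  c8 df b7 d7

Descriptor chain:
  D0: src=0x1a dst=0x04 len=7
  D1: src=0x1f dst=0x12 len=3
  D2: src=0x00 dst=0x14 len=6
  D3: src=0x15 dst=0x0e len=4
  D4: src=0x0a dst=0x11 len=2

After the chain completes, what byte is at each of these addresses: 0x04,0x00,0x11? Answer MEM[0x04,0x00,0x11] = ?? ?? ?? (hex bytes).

MEM[0x04,0x00,0x11] = 23 79 c8

#0 dst[0x04+7] := {0x23,0x1e,0x35,0x62,0xdf,0x20,0xc8}
#1 dst[0x12+3] := {0x20,0xc8,0xdf}
#2 dst[0x14+6] := {0x79,0x6f,0x1f,0x80,0x23,0x1e}
#3 dst[0x0e+4] := {0x6f,0x1f,0x80,0x23}
#4 dst[0x11+2] := {0xc8,0xb2}
query mem[0x04]=0x23, mem[0x00]=0x79, mem[0x11]=0xc8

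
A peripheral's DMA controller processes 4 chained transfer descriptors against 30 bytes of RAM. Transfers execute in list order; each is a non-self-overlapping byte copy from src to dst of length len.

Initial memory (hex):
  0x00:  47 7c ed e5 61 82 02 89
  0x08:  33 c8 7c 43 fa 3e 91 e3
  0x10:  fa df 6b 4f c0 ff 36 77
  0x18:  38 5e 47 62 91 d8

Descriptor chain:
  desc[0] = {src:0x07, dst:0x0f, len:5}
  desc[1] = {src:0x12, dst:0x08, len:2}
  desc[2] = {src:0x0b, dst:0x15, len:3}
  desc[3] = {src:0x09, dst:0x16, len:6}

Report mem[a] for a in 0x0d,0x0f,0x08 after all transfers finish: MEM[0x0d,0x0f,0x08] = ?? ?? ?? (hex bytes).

MEM[0x0d,0x0f,0x08] = 3e 89 7c

D0: mem[0x0f..0x13] <- [89 33 c8 7c 43]
D1: mem[0x08..0x09] <- [7c 43]
D2: mem[0x15..0x17] <- [43 fa 3e]
D3: mem[0x16..0x1b] <- [43 7c 43 fa 3e 91]
query mem[0x0d]=0x3e, mem[0x0f]=0x89, mem[0x08]=0x7c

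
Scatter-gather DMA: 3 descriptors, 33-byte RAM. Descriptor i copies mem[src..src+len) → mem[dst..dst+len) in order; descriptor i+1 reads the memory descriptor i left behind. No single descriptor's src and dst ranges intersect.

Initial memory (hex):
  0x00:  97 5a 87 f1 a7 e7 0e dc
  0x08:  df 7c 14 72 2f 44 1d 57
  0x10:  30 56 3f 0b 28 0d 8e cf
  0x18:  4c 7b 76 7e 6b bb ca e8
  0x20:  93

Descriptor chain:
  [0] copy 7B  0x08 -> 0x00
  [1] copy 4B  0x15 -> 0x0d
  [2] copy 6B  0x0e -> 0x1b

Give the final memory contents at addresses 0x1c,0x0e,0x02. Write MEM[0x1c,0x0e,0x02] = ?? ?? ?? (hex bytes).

#0 dst[0x00+7] := {0xdf,0x7c,0x14,0x72,0x2f,0x44,0x1d}
#1 dst[0x0d+4] := {0x0d,0x8e,0xcf,0x4c}
#2 dst[0x1b+6] := {0x8e,0xcf,0x4c,0x56,0x3f,0x0b}
query mem[0x1c]=0xcf, mem[0x0e]=0x8e, mem[0x02]=0x14

MEM[0x1c,0x0e,0x02] = cf 8e 14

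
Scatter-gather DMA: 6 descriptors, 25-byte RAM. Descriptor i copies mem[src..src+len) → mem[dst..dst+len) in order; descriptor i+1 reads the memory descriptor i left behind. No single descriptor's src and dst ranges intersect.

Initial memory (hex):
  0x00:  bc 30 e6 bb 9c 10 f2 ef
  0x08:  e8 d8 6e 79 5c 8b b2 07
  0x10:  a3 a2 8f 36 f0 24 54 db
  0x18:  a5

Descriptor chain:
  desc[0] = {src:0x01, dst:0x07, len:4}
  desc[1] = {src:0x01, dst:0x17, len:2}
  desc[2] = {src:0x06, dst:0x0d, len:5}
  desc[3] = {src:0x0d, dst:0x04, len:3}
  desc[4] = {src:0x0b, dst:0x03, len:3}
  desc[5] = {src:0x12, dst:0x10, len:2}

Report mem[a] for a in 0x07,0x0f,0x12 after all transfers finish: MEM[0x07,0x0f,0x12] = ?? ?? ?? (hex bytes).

  after D0: wrote 4B at 0x07 = 30e6bb9c
  after D1: wrote 2B at 0x17 = 30e6
  after D2: wrote 5B at 0x0d = f230e6bb9c
  after D3: wrote 3B at 0x04 = f230e6
  after D4: wrote 3B at 0x03 = 795cf2
  after D5: wrote 2B at 0x10 = 8f36
query mem[0x07]=0x30, mem[0x0f]=0xe6, mem[0x12]=0x8f

MEM[0x07,0x0f,0x12] = 30 e6 8f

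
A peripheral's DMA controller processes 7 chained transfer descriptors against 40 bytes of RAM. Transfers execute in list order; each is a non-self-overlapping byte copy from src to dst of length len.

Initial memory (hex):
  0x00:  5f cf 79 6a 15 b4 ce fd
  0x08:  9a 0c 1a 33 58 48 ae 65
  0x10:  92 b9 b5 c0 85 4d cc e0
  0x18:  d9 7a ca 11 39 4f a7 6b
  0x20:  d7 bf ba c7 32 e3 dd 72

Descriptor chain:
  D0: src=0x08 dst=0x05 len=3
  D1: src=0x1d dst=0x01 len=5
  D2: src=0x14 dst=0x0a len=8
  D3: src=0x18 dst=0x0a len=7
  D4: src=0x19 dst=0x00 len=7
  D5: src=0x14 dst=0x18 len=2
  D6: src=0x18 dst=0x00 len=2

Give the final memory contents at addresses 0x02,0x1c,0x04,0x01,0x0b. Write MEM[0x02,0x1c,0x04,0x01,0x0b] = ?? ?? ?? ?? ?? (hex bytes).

MEM[0x02,0x1c,0x04,0x01,0x0b] = 11 39 4f 4d 7a

  after D0: wrote 3B at 0x05 = 9a0c1a
  after D1: wrote 5B at 0x01 = 4fa76bd7bf
  after D2: wrote 8B at 0x0a = 854dcce0d97aca11
  after D3: wrote 7B at 0x0a = d97aca11394fa7
  after D4: wrote 7B at 0x00 = 7aca11394fa76b
  after D5: wrote 2B at 0x18 = 854d
  after D6: wrote 2B at 0x00 = 854d
query mem[0x02]=0x11, mem[0x1c]=0x39, mem[0x04]=0x4f, mem[0x01]=0x4d, mem[0x0b]=0x7a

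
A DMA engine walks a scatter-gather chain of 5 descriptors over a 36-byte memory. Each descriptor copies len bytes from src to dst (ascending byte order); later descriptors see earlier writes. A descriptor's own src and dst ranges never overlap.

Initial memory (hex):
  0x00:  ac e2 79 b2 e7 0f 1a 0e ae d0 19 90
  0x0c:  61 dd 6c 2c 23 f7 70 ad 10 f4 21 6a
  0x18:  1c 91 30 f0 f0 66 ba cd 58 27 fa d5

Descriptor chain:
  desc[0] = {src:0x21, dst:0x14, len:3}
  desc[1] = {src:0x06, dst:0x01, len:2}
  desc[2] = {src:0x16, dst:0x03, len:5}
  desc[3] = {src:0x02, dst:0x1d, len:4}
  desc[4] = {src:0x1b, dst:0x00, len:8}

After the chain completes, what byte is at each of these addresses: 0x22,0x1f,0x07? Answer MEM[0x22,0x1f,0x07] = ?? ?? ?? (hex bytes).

[0] 0x21->0x14 len=3 : 27 fa d5
[1] 0x06->0x01 len=2 : 1a 0e
[2] 0x16->0x03 len=5 : d5 6a 1c 91 30
[3] 0x02->0x1d len=4 : 0e d5 6a 1c
[4] 0x1b->0x00 len=8 : f0 f0 0e d5 6a 1c 27 fa
query mem[0x22]=0xfa, mem[0x1f]=0x6a, mem[0x07]=0xfa

MEM[0x22,0x1f,0x07] = fa 6a fa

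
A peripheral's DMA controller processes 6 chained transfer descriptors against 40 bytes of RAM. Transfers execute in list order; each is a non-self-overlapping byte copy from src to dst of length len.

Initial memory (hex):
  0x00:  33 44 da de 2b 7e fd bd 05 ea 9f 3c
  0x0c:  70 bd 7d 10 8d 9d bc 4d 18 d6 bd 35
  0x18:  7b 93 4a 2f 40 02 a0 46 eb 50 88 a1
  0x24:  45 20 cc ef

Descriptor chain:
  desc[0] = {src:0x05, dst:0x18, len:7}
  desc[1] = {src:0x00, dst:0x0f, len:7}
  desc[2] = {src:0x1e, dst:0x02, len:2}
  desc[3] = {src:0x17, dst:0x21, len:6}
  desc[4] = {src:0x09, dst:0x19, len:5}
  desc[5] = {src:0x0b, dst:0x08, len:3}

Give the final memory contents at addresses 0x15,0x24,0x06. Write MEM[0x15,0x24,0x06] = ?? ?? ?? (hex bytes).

D0: mem[0x18..0x1e] <- [7e fd bd 05 ea 9f 3c]
D1: mem[0x0f..0x15] <- [33 44 da de 2b 7e fd]
D2: mem[0x02..0x03] <- [3c 46]
D3: mem[0x21..0x26] <- [35 7e fd bd 05 ea]
D4: mem[0x19..0x1d] <- [ea 9f 3c 70 bd]
D5: mem[0x08..0x0a] <- [3c 70 bd]
query mem[0x15]=0xfd, mem[0x24]=0xbd, mem[0x06]=0xfd

MEM[0x15,0x24,0x06] = fd bd fd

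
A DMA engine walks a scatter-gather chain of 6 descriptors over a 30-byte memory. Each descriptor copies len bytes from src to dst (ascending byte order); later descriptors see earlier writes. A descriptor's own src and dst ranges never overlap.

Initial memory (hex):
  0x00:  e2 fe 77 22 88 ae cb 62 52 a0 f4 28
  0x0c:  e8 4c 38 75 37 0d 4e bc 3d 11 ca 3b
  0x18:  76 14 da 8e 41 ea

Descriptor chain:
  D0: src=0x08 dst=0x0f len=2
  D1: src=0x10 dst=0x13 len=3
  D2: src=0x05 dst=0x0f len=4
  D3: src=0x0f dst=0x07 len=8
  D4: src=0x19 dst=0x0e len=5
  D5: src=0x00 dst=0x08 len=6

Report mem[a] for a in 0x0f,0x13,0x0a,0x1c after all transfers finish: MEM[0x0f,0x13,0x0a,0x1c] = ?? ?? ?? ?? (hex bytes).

D0: mem[0x0f..0x10] <- [52 a0]
D1: mem[0x13..0x15] <- [a0 0d 4e]
D2: mem[0x0f..0x12] <- [ae cb 62 52]
D3: mem[0x07..0x0e] <- [ae cb 62 52 a0 0d 4e ca]
D4: mem[0x0e..0x12] <- [14 da 8e 41 ea]
D5: mem[0x08..0x0d] <- [e2 fe 77 22 88 ae]
query mem[0x0f]=0xda, mem[0x13]=0xa0, mem[0x0a]=0x77, mem[0x1c]=0x41

MEM[0x0f,0x13,0x0a,0x1c] = da a0 77 41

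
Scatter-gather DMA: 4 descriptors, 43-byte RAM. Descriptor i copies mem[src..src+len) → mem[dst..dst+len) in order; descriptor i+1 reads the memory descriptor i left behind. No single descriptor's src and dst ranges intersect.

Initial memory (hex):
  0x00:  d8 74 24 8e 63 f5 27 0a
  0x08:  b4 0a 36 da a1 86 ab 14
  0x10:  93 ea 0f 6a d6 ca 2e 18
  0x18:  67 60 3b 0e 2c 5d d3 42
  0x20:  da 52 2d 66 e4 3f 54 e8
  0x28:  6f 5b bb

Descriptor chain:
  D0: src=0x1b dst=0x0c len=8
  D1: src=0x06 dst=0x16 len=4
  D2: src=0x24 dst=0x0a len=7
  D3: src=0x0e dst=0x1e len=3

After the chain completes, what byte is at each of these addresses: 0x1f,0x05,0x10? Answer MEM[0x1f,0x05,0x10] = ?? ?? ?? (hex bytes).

#0 dst[0x0c+8] := {0x0e,0x2c,0x5d,0xd3,0x42,0xda,0x52,0x2d}
#1 dst[0x16+4] := {0x27,0x0a,0xb4,0x0a}
#2 dst[0x0a+7] := {0xe4,0x3f,0x54,0xe8,0x6f,0x5b,0xbb}
#3 dst[0x1e+3] := {0x6f,0x5b,0xbb}
query mem[0x1f]=0x5b, mem[0x05]=0xf5, mem[0x10]=0xbb

MEM[0x1f,0x05,0x10] = 5b f5 bb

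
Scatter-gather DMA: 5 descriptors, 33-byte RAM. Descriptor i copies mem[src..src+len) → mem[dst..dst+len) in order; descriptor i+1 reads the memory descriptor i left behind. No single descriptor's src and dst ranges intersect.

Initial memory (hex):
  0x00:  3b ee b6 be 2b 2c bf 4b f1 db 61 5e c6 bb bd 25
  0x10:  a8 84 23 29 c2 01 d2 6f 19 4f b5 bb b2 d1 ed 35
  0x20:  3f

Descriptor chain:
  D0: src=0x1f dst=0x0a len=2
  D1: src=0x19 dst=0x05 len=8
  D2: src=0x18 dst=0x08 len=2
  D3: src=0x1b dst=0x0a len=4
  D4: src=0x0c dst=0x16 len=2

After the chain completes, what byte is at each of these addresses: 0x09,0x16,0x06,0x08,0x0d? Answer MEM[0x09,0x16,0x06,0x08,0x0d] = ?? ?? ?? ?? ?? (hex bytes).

[0] 0x1f->0x0a len=2 : 35 3f
[1] 0x19->0x05 len=8 : 4f b5 bb b2 d1 ed 35 3f
[2] 0x18->0x08 len=2 : 19 4f
[3] 0x1b->0x0a len=4 : bb b2 d1 ed
[4] 0x0c->0x16 len=2 : d1 ed
query mem[0x09]=0x4f, mem[0x16]=0xd1, mem[0x06]=0xb5, mem[0x08]=0x19, mem[0x0d]=0xed

MEM[0x09,0x16,0x06,0x08,0x0d] = 4f d1 b5 19 ed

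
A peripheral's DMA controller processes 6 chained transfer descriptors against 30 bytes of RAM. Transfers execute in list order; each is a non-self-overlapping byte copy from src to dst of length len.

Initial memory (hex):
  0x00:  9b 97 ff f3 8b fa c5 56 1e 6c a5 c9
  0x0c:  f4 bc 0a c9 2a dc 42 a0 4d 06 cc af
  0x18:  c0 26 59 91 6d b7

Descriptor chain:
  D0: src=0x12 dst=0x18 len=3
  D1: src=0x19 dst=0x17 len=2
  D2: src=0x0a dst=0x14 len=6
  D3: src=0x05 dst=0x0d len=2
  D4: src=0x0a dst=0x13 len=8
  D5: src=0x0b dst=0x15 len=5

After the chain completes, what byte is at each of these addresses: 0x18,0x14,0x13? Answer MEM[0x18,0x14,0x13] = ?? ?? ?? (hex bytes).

#0 dst[0x18+3] := {0x42,0xa0,0x4d}
#1 dst[0x17+2] := {0xa0,0x4d}
#2 dst[0x14+6] := {0xa5,0xc9,0xf4,0xbc,0x0a,0xc9}
#3 dst[0x0d+2] := {0xfa,0xc5}
#4 dst[0x13+8] := {0xa5,0xc9,0xf4,0xfa,0xc5,0xc9,0x2a,0xdc}
#5 dst[0x15+5] := {0xc9,0xf4,0xfa,0xc5,0xc9}
query mem[0x18]=0xc5, mem[0x14]=0xc9, mem[0x13]=0xa5

MEM[0x18,0x14,0x13] = c5 c9 a5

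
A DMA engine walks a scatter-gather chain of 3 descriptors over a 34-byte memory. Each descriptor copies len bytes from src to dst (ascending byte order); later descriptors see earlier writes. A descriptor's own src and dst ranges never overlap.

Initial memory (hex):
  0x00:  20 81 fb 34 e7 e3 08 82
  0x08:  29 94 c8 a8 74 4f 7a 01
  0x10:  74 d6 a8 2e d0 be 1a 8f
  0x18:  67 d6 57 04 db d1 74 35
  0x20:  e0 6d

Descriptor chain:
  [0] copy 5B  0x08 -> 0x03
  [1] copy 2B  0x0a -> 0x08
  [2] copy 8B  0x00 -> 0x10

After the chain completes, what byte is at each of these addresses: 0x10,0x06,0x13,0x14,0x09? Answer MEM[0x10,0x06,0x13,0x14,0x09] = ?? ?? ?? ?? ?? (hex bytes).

MEM[0x10,0x06,0x13,0x14,0x09] = 20 a8 29 94 a8

D0: mem[0x03..0x07] <- [29 94 c8 a8 74]
D1: mem[0x08..0x09] <- [c8 a8]
D2: mem[0x10..0x17] <- [20 81 fb 29 94 c8 a8 74]
query mem[0x10]=0x20, mem[0x06]=0xa8, mem[0x13]=0x29, mem[0x14]=0x94, mem[0x09]=0xa8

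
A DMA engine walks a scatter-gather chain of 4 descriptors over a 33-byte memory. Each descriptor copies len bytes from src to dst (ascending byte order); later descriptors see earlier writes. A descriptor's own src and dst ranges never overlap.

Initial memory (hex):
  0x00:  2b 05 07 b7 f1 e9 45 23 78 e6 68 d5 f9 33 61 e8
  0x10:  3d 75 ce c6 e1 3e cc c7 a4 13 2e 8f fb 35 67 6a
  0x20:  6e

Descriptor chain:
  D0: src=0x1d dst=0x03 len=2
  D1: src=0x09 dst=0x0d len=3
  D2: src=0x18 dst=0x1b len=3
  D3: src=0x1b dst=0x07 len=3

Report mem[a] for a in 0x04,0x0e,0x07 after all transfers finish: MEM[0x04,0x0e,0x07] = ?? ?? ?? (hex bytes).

MEM[0x04,0x0e,0x07] = 67 68 a4

#0 dst[0x03+2] := {0x35,0x67}
#1 dst[0x0d+3] := {0xe6,0x68,0xd5}
#2 dst[0x1b+3] := {0xa4,0x13,0x2e}
#3 dst[0x07+3] := {0xa4,0x13,0x2e}
query mem[0x04]=0x67, mem[0x0e]=0x68, mem[0x07]=0xa4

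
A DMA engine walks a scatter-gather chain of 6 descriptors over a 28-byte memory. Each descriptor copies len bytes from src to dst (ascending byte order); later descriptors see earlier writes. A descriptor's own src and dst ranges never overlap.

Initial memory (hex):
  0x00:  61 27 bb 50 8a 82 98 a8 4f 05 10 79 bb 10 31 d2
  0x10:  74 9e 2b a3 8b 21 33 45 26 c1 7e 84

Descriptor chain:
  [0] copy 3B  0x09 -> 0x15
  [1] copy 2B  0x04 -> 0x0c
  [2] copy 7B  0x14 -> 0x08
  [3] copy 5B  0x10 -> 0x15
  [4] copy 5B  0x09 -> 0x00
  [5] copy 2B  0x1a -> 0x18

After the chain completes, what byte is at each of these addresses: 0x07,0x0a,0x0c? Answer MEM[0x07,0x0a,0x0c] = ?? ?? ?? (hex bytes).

[0] 0x09->0x15 len=3 : 05 10 79
[1] 0x04->0x0c len=2 : 8a 82
[2] 0x14->0x08 len=7 : 8b 05 10 79 26 c1 7e
[3] 0x10->0x15 len=5 : 74 9e 2b a3 8b
[4] 0x09->0x00 len=5 : 05 10 79 26 c1
[5] 0x1a->0x18 len=2 : 7e 84
query mem[0x07]=0xa8, mem[0x0a]=0x10, mem[0x0c]=0x26

MEM[0x07,0x0a,0x0c] = a8 10 26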